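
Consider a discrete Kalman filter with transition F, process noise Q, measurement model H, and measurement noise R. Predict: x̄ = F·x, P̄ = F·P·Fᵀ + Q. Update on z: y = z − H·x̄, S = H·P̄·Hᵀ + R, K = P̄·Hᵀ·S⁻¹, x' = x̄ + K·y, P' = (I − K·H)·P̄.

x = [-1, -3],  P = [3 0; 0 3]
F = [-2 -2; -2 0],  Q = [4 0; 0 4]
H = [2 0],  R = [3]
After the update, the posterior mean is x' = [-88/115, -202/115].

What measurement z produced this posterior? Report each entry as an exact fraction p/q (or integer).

z = [-2]

x̄ = F·x = [8, 2]
P̄ = F·P·Fᵀ + Q = [28 12; 12 16]
S = H·P̄·Hᵀ + R = [115]
K = P̄·Hᵀ·S⁻¹ = [56/115; 24/115]
x' − x̄ = [-1008/115, -432/115] = K·y
y = (KᵀK)⁻¹·Kᵀ·(x' − x̄) = [-18]
z = y + H·x̄ = [-18] + [16] = [-2]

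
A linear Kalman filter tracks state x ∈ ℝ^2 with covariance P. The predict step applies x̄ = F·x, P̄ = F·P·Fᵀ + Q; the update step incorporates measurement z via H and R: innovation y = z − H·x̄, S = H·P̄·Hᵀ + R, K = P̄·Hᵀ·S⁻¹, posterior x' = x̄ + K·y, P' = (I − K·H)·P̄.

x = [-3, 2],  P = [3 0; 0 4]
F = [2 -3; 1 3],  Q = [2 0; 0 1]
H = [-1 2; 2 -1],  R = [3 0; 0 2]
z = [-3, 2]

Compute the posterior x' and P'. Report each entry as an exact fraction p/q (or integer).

x̄ = F·x = [-12, 3]
P̄ = F·P·Fᵀ + Q = [50 -30; -30 40]
y = z − H·x̄ = [-21, 29]
S = H·P̄·Hᵀ + R = [333 -330; -330 362]
K = P̄·Hᵀ·S⁻¹ = [1540/5823 1165/1941; 3410/5823 500/1941]
x' = x̄ + K·y = [-287/1941, -3547/1941]
P' = (I − K·H)·P̄ = [6200/5823 5410/5823; 5410/5823 7820/5823]

x' = [-287/1941, -3547/1941]
P' = [6200/5823 5410/5823; 5410/5823 7820/5823]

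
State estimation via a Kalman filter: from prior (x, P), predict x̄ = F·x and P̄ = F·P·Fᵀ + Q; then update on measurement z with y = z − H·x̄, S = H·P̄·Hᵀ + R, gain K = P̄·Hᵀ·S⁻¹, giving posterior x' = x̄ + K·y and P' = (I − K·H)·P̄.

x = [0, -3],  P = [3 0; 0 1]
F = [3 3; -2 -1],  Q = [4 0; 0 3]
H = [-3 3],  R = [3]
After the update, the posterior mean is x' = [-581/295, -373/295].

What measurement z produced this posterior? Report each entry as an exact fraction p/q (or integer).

x̄ = F·x = [-9, 3]
P̄ = F·P·Fᵀ + Q = [40 -21; -21 16]
S = H·P̄·Hᵀ + R = [885]
K = P̄·Hᵀ·S⁻¹ = [-61/295; 37/295]
x' − x̄ = [2074/295, -1258/295] = K·y
y = (KᵀK)⁻¹·Kᵀ·(x' − x̄) = [-34]
z = y + H·x̄ = [-34] + [36] = [2]

z = [2]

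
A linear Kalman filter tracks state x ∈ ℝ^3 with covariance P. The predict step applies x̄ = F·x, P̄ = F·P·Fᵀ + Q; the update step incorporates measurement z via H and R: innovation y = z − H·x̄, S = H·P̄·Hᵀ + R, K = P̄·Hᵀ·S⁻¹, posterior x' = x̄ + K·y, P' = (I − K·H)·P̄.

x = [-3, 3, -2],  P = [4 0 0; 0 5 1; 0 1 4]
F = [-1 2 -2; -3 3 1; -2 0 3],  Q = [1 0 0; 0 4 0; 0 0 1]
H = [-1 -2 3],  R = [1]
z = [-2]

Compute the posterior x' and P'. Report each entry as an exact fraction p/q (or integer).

x̄ = F·x = [13, 16, 0]
P̄ = F·P·Fᵀ + Q = [33 30 -10; 30 95 45; -10 45 53]
y = z − H·x̄ = [43]
S = H·P̄·Hᵀ + R = [531]
K = P̄·Hᵀ·S⁻¹ = [-41/177; -85/531; 79/531]
x' = x̄ + K·y = [538/177, 4841/531, 3397/531]
P' = (I − K·H)·P̄ = [266/59 1825/177 1469/177; 1825/177 43220/531 30610/531; 1469/177 30610/531 21902/531]

x' = [538/177, 4841/531, 3397/531]
P' = [266/59 1825/177 1469/177; 1825/177 43220/531 30610/531; 1469/177 30610/531 21902/531]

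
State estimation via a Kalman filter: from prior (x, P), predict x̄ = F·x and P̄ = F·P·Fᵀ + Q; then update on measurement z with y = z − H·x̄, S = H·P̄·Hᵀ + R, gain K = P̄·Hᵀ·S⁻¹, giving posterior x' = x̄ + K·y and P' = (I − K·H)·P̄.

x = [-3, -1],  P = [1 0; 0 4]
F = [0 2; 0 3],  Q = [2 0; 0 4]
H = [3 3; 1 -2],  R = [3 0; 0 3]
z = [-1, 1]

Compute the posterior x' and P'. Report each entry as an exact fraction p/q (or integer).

x̄ = F·x = [-2, -3]
P̄ = F·P·Fᵀ + Q = [18 24; 24 40]
y = z − H·x̄ = [14, -3]
S = H·P̄·Hᵀ + R = [957 -258; -258 85]
K = P̄·Hᵀ·S⁻¹ = [990/4927 1266/4927; 48/379 -104/379]
x' = x̄ + K·y = [16/379, -153/379]
P' = (I − K·H)·P̄ = [1926/4927 -72/379; -72/379 120/379]

x' = [16/379, -153/379]
P' = [1926/4927 -72/379; -72/379 120/379]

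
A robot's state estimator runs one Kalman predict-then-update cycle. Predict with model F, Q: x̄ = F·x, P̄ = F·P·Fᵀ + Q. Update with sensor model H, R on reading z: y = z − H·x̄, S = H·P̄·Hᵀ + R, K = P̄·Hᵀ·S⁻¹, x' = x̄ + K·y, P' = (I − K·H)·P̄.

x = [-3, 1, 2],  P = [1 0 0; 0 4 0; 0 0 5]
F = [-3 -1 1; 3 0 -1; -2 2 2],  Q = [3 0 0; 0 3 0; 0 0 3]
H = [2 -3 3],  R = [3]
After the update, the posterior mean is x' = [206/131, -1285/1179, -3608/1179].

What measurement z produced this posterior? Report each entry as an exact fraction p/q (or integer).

z = [-3]

x̄ = F·x = [10, -11, 12]
P̄ = F·P·Fᵀ + Q = [21 -14 8; -14 17 -16; 8 -16 43]
S = H·P̄·Hᵀ + R = [1179]
K = P̄·Hᵀ·S⁻¹ = [12/131; -127/1179; 193/1179]
x' − x̄ = [-1104/131, 11684/1179, -17756/1179] = K·y
y = (KᵀK)⁻¹·Kᵀ·(x' − x̄) = [-92]
z = y + H·x̄ = [-92] + [89] = [-3]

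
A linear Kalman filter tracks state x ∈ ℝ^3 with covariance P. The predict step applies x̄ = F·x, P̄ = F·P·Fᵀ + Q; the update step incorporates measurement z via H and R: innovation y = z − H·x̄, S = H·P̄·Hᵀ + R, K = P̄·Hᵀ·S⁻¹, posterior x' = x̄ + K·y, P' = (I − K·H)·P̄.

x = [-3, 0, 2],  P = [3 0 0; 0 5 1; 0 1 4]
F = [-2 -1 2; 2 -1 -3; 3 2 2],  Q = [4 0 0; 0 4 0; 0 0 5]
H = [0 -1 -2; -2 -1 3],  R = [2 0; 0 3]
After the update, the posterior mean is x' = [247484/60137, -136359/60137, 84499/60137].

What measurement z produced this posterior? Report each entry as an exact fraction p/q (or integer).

x̄ = F·x = [10, -12, -5]
P̄ = F·P·Fᵀ + Q = [33 -30 -10; -30 63 -24; -10 -24 76]
S = H·P̄·Hᵀ + R = [273 -469; -469 1026]
K = P̄·Hᵀ·S⁻¹ = [20346/60137 776/8591; -50565/60137 -3930/8591; -3760/60137 2032/8591]
x' − x̄ = [-353886/60137, 585285/60137, 385184/60137] = K·y
y = (KᵀK)⁻¹·Kᵀ·(x' − x̄) = [-23, 21]
z = y + H·x̄ = [-23, 21] + [22, -23] = [-1, -2]

z = [-1, -2]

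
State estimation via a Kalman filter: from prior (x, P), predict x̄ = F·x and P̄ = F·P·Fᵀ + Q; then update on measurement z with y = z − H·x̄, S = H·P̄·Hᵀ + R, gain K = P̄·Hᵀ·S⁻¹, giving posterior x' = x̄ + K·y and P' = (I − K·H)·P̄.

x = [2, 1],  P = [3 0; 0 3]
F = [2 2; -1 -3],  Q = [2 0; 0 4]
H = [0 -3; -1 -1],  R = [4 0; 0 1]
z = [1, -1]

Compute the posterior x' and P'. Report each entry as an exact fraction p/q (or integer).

x' = [2418/1565, -643/1565]
P' = [2054/1565 -664/1565; -664/1565 684/1565]

x̄ = F·x = [6, -5]
P̄ = F·P·Fᵀ + Q = [26 -24; -24 34]
y = z − H·x̄ = [-14, 0]
S = H·P̄·Hᵀ + R = [310 30; 30 13]
K = P̄·Hᵀ·S⁻¹ = [498/1565 -278/313; -513/1565 -4/313]
x' = x̄ + K·y = [2418/1565, -643/1565]
P' = (I − K·H)·P̄ = [2054/1565 -664/1565; -664/1565 684/1565]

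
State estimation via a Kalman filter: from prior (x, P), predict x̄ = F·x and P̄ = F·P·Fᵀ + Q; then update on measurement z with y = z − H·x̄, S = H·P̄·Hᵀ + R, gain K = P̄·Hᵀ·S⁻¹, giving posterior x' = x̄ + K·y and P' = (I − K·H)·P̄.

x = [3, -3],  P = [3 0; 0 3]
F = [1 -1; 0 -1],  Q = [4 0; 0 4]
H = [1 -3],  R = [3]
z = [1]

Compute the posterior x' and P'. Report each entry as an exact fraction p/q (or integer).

x̄ = F·x = [6, 3]
P̄ = F·P·Fᵀ + Q = [10 3; 3 7]
y = z − H·x̄ = [4]
S = H·P̄·Hᵀ + R = [58]
K = P̄·Hᵀ·S⁻¹ = [1/58; -9/29]
x' = x̄ + K·y = [176/29, 51/29]
P' = (I − K·H)·P̄ = [579/58 96/29; 96/29 41/29]

x' = [176/29, 51/29]
P' = [579/58 96/29; 96/29 41/29]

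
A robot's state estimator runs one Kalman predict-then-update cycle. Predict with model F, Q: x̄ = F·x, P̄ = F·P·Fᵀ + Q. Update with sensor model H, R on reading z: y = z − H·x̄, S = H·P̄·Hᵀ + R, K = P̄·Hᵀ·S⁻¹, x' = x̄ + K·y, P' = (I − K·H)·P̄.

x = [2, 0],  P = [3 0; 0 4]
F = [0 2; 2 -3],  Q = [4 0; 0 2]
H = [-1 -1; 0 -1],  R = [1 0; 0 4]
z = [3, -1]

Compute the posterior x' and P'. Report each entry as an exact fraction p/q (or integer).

x' = [-756/283, 57/283]
P' = [1100/283 -896/283; -896/283 948/283]

x̄ = F·x = [0, 4]
P̄ = F·P·Fᵀ + Q = [20 -24; -24 50]
y = z − H·x̄ = [7, 3]
S = H·P̄·Hᵀ + R = [23 26; 26 54]
K = P̄·Hᵀ·S⁻¹ = [-204/283 224/283; -52/283 -237/283]
x' = x̄ + K·y = [-756/283, 57/283]
P' = (I − K·H)·P̄ = [1100/283 -896/283; -896/283 948/283]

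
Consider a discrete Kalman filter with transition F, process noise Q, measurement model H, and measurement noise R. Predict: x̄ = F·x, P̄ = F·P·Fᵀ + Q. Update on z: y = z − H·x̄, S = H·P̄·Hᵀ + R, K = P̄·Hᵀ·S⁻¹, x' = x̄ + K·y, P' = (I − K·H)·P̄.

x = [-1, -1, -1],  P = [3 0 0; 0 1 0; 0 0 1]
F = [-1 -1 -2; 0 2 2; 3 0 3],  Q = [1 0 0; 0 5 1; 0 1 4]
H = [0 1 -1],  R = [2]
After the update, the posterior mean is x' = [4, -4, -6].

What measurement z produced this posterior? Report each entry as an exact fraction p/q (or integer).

x̄ = F·x = [4, -4, -6]
P̄ = F·P·Fᵀ + Q = [9 -6 -15; -6 13 7; -15 7 40]
S = H·P̄·Hᵀ + R = [41]
K = P̄·Hᵀ·S⁻¹ = [9/41; 6/41; -33/41]
x' − x̄ = [0, 0, 0] = K·y
y = (KᵀK)⁻¹·Kᵀ·(x' − x̄) = [0]
z = y + H·x̄ = [0] + [2] = [2]

z = [2]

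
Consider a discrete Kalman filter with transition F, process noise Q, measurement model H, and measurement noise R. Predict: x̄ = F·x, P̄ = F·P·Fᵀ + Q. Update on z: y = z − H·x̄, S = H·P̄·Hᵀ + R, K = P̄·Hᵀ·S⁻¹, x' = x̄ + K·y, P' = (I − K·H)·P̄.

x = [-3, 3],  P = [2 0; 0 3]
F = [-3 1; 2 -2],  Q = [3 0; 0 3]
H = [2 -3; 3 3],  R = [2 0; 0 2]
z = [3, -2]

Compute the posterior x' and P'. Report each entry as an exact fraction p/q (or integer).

x' = [672/2627, -4743/5254]
P' = [2076/13135 -72/2627; -72/2627 301/2627]

x̄ = F·x = [12, -12]
P̄ = F·P·Fᵀ + Q = [24 -18; -18 23]
y = z − H·x̄ = [-57, -2]
S = H·P̄·Hᵀ + R = [521 -9; -9 101]
K = P̄·Hᵀ·S⁻¹ = [2616/13135 2574/13135; -1047/5254 687/5254]
x' = x̄ + K·y = [672/2627, -4743/5254]
P' = (I − K·H)·P̄ = [2076/13135 -72/2627; -72/2627 301/2627]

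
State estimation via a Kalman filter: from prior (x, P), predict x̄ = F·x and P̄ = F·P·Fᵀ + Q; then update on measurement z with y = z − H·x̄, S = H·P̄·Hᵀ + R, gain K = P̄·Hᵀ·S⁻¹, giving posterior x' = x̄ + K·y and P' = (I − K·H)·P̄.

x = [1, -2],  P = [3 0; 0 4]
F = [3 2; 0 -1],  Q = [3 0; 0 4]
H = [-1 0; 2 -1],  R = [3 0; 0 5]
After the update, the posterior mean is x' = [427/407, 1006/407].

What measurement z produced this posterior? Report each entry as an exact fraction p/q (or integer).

z = [-2, -1]

x̄ = F·x = [-1, 2]
P̄ = F·P·Fᵀ + Q = [46 -8; -8 8]
S = H·P̄·Hᵀ + R = [49 -100; -100 229]
K = P̄·Hᵀ·S⁻¹ = [-178/407 100/407; -568/1221 -376/1221]
x' − x̄ = [834/407, 192/407] = K·y
y = (KᵀK)⁻¹·Kᵀ·(x' − x̄) = [-3, 3]
z = y + H·x̄ = [-3, 3] + [1, -4] = [-2, -1]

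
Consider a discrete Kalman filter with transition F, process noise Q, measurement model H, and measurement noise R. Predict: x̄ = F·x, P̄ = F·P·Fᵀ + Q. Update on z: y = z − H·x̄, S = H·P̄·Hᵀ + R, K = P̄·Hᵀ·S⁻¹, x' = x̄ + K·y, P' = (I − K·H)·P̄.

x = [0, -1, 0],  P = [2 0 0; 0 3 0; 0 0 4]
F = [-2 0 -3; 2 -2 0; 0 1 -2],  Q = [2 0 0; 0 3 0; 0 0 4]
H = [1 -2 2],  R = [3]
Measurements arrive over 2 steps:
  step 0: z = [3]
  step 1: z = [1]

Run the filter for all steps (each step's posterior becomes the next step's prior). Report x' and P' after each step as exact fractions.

step 0: x̄ = F·x = [0, 2, -1]
step 0: P̄ = F·P·Fᵀ + Q = [46 -8 24; -8 23 -6; 24 -6 23]
step 0: y = z − H·x̄ = [9]
step 0: S = H·P̄·Hᵀ + R = [409]
step 0: K = P̄·Hᵀ·S⁻¹ = [110/409; -66/409; 82/409]
step 0: x' = x̄ + K·y = [990/409, 224/409, 329/409]
step 0: P' = (I − K·H)·P̄ = [6714/409 3988/409 796/409; 3988/409 5051/409 2958/409; 796/409 2958/409 2683/409]
step 1: x̄ = F·x = [-2967/409, 1532/409, -434/409]
step 1: P̄ = F·P·Fᵀ + Q = [61373/409 2068/409 2432/409; 2068/409 16383/409 6522/409; 2432/409 6522/409 5587/409]
step 1: y = z − H·x̄ = [7308/409]
step 1: S = H·P̄·Hᵀ + R = [99760/409]
step 1: K = P̄·Hᵀ·S⁻¹ = [62101/99760; -8827/49880; 281/49880]
step 1: x' = x̄ + K·y = [3327/860, 251/430, -413/430]
step 1: P' = (I − K·H)·P̄ = [5540431/99760 1592463/49880 253931/49880; 1592463/49880 808499/24940 403763/24940; 253931/49880 403763/24940 340491/24940]

step 0: x' = [990/409, 224/409, 329/409], P' = [6714/409 3988/409 796/409; 3988/409 5051/409 2958/409; 796/409 2958/409 2683/409]
step 1: x' = [3327/860, 251/430, -413/430], P' = [5540431/99760 1592463/49880 253931/49880; 1592463/49880 808499/24940 403763/24940; 253931/49880 403763/24940 340491/24940]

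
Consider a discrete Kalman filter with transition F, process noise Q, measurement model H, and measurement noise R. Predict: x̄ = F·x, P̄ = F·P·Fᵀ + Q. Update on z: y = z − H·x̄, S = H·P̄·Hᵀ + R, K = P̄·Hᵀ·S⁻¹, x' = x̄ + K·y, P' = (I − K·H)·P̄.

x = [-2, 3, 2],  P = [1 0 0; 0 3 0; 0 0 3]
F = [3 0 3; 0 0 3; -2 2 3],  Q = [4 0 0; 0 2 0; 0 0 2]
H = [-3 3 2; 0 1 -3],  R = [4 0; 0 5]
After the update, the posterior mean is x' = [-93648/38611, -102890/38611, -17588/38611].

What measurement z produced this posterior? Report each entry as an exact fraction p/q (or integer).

z = [-2, -1]

x̄ = F·x = [0, 6, 16]
P̄ = F·P·Fᵀ + Q = [40 27 21; 27 29 27; 21 27 45]
S = H·P̄·Hᵀ + R = [391 -264; -264 277]
K = P̄·Hᵀ·S⁻¹ = [-8673/38611 -13284/38611; 2892/38611 -4492/38611; 1404/38611 -13716/38611]
x' − x̄ = [-93648/38611, -334556/38611, -635364/38611] = K·y
y = (KᵀK)⁻¹·Kᵀ·(x' − x̄) = [-52, 41]
z = y + H·x̄ = [-52, 41] + [50, -42] = [-2, -1]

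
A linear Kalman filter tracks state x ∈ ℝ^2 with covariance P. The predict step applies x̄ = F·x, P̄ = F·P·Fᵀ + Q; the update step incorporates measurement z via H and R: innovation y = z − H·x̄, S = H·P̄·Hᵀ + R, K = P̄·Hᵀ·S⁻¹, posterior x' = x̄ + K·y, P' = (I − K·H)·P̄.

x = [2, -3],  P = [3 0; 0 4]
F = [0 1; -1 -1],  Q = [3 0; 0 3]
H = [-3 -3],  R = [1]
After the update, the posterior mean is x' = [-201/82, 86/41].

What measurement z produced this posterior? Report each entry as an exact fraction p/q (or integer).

z = [1]

x̄ = F·x = [-3, 1]
P̄ = F·P·Fᵀ + Q = [7 -4; -4 10]
S = H·P̄·Hᵀ + R = [82]
K = P̄·Hᵀ·S⁻¹ = [-9/82; -9/41]
x' − x̄ = [45/82, 45/41] = K·y
y = (KᵀK)⁻¹·Kᵀ·(x' − x̄) = [-5]
z = y + H·x̄ = [-5] + [6] = [1]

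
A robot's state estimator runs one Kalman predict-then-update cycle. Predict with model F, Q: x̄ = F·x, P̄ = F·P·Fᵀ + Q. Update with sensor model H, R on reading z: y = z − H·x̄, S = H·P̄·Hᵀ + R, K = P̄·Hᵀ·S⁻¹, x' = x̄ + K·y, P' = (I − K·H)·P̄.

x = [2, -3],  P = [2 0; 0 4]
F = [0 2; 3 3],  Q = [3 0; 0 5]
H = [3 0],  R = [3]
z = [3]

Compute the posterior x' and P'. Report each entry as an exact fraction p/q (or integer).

x' = [51/58, 165/29]
P' = [19/58 12/29; 12/29 847/29]

x̄ = F·x = [-6, -3]
P̄ = F·P·Fᵀ + Q = [19 24; 24 59]
y = z − H·x̄ = [21]
S = H·P̄·Hᵀ + R = [174]
K = P̄·Hᵀ·S⁻¹ = [19/58; 12/29]
x' = x̄ + K·y = [51/58, 165/29]
P' = (I − K·H)·P̄ = [19/58 12/29; 12/29 847/29]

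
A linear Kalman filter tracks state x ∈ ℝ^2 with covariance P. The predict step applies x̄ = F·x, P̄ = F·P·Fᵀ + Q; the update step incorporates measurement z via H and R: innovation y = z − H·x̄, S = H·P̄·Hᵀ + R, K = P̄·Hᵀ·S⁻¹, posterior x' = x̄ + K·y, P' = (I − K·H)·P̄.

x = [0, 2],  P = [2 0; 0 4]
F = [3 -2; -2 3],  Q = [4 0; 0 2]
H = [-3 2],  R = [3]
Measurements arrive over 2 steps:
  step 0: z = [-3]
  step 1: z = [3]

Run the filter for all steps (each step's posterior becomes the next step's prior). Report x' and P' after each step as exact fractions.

step 0: x̄ = F·x = [-4, 6]
step 0: P̄ = F·P·Fᵀ + Q = [38 -36; -36 46]
step 0: y = z − H·x̄ = [-27]
step 0: S = H·P̄·Hᵀ + R = [961]
step 0: K = P̄·Hᵀ·S⁻¹ = [-6/31; 200/961]
step 0: x' = x̄ + K·y = [38/31, 366/961]
step 0: P' = (I − K·H)·P̄ = [2 84/31; 84/31 4206/961]
step 1: x̄ = F·x = [2802/961, -1258/961]
step 1: P̄ = F·P·Fᵀ + Q = [6718/961 -2916/961; -2916/961 16216/961]
step 1: y = z − H·x̄ = [13805/961]
step 1: S = H·P̄·Hᵀ + R = [163201/961]
step 1: K = P̄·Hᵀ·S⁻¹ = [-25986/163201; 41180/163201]
step 1: x' = x̄ + K·y = [102552/163201, 377922/163201]
step 1: P' = (I − K·H)·P̄ = [438202/163201 618324/163201; 618324/163201 989256/163201]

step 0: x' = [38/31, 366/961], P' = [2 84/31; 84/31 4206/961]
step 1: x' = [102552/163201, 377922/163201], P' = [438202/163201 618324/163201; 618324/163201 989256/163201]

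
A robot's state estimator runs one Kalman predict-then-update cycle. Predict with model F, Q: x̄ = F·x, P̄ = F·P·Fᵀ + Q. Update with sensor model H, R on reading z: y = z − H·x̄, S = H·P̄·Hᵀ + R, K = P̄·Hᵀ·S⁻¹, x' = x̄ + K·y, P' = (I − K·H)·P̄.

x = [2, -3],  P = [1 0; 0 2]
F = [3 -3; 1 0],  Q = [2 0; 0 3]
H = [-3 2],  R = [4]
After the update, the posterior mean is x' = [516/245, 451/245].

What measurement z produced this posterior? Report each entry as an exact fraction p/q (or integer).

x̄ = F·x = [15, 2]
P̄ = F·P·Fᵀ + Q = [29 3; 3 4]
S = H·P̄·Hᵀ + R = [245]
K = P̄·Hᵀ·S⁻¹ = [-81/245; -1/245]
x' − x̄ = [-3159/245, -39/245] = K·y
y = (KᵀK)⁻¹·Kᵀ·(x' − x̄) = [39]
z = y + H·x̄ = [39] + [-41] = [-2]

z = [-2]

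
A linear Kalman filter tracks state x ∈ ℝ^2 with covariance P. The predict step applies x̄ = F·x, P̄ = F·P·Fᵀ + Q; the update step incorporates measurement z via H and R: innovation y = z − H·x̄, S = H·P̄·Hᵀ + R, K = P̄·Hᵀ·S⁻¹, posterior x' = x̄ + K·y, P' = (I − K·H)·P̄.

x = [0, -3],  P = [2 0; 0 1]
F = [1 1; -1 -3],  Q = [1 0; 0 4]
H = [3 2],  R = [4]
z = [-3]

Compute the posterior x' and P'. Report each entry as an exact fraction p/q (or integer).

x̄ = F·x = [-3, 9]
P̄ = F·P·Fᵀ + Q = [4 -5; -5 15]
y = z − H·x̄ = [-12]
S = H·P̄·Hᵀ + R = [40]
K = P̄·Hᵀ·S⁻¹ = [1/20; 3/8]
x' = x̄ + K·y = [-18/5, 9/2]
P' = (I − K·H)·P̄ = [39/10 -23/4; -23/4 75/8]

x' = [-18/5, 9/2]
P' = [39/10 -23/4; -23/4 75/8]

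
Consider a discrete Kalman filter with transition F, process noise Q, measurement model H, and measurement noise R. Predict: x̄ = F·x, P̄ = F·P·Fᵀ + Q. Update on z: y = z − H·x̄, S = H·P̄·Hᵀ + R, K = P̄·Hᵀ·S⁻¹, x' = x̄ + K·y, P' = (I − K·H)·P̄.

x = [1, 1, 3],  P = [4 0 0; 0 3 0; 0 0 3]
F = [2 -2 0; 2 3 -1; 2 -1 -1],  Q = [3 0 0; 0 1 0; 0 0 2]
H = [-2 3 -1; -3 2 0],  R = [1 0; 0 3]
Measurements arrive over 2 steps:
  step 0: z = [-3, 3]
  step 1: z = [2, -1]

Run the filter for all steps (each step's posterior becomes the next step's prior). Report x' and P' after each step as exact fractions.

step 0: x' = [-3133/694, -15963/2776, -22969/4164], P' = [3005/694 1881/347 2473/347; 1881/347 19947/2776 13815/1388; 2473/347 13815/1388 31733/2082]
step 1: x' = [-2508487/12524088, -617135/1043674, -6679437/2087348], P' = [42034183/25048176 2019081/1043674 9285985/4174696; 2019081/1043674 1358304/521837 3677565/1043674; 9285985/4174696 3677565/1043674 13112901/2087348]

step 0: x̄ = F·x = [0, 2, -2]
step 0: P̄ = F·P·Fᵀ + Q = [31 -2 22; -2 47 10; 22 10 24]
step 0: y = z − H·x̄ = [-11, -1]
step 0: S = H·P̄·Hᵀ + R = [624 540; 540 494]
step 0: K = P̄·Hᵀ·S⁻¹ = [165/347 -497/694; 2115/2776 -875/1388; 1517/4164 -341/694]
step 0: x' = x̄ + K·y = [-3133/694, -15963/2776, -22969/4164]
step 0: P' = (I − K·H)·P̄ = [3005/694 1881/347 2473/347; 1881/347 19947/2776 13815/1388; 2473/347 13815/1388 31733/2082]
step 1: x̄ = F·x = [3431/1388, -172921/8328, 18635/8328]
step 1: P̄ = F·P·Fᵀ + Q = [3953/694 -12907/1388 6689/1388; -12907/1388 625049/8328 -130963/8328; 6689/1388 -130963/8328 95465/8328]
step 1: y = z − H·x̄ = [297613/4164, 49909/1041]
step 1: S = H·P̄·Hᵀ + R = [1948649/2082 677998/1041; 677998/1041 485176/1041]
step 1: K = P̄·Hᵀ·S⁻¹ = [1397389/6262044 -9728887/25048176; 434097/1043674 -208009/1043674; -83374/521837 520855/4174696]
step 1: x' = x̄ + K·y = [-2508487/12524088, -617135/1043674, -6679437/2087348]
step 1: P' = (I − K·H)·P̄ = [42034183/25048176 2019081/1043674 9285985/4174696; 2019081/1043674 1358304/521837 3677565/1043674; 9285985/4174696 3677565/1043674 13112901/2087348]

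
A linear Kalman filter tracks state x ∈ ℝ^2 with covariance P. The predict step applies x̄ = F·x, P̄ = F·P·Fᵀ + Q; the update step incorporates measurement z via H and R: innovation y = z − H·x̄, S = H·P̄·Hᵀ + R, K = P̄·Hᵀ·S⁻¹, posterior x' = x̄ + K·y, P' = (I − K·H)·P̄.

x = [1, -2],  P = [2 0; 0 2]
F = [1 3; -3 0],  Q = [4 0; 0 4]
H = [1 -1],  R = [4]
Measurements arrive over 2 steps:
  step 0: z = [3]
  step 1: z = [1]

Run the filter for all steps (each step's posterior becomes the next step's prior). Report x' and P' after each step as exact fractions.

step 0: x̄ = F·x = [-5, -3]
step 0: P̄ = F·P·Fᵀ + Q = [24 -6; -6 22]
step 0: y = z − H·x̄ = [5]
step 0: S = H·P̄·Hᵀ + R = [62]
step 0: K = P̄·Hᵀ·S⁻¹ = [15/31; -14/31]
step 0: x' = x̄ + K·y = [-80/31, -163/31]
step 0: P' = (I − K·H)·P̄ = [294/31 234/31; 234/31 290/31]
step 1: x̄ = F·x = [-569/31, 240/31]
step 1: P̄ = F·P·Fᵀ + Q = [4432/31 -2988/31; -2988/31 2770/31]
step 1: y = z − H·x̄ = [840/31]
step 1: S = H·P̄·Hᵀ + R = [13302/31]
step 1: K = P̄·Hᵀ·S⁻¹ = [3710/6651; -2879/6651]
step 1: x' = x̄ + K·y = [-7183/2217, -8840/2217]
step 1: P' = (I − K·H)·P̄ = [62872/6651 48032/6651; 48032/6651 59548/6651]

step 0: x' = [-80/31, -163/31], P' = [294/31 234/31; 234/31 290/31]
step 1: x' = [-7183/2217, -8840/2217], P' = [62872/6651 48032/6651; 48032/6651 59548/6651]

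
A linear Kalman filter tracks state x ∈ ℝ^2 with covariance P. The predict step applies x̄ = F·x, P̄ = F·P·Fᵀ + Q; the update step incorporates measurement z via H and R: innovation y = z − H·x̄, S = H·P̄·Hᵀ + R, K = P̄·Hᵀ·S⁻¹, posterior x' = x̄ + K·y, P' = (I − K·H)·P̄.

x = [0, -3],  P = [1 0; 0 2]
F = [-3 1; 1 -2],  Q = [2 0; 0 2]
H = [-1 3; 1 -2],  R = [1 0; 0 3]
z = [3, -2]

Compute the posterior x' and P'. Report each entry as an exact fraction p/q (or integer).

x' = [537/644, 857/644]
P' = [2953/644 1013/644; 1013/644 409/644]

x̄ = F·x = [-3, 6]
P̄ = F·P·Fᵀ + Q = [13 -7; -7 11]
y = z − H·x̄ = [-18, 13]
S = H·P̄·Hᵀ + R = [155 -114; -114 88]
K = P̄·Hᵀ·S⁻¹ = [43/322 309/644; 107/322 65/644]
x' = x̄ + K·y = [537/644, 857/644]
P' = (I − K·H)·P̄ = [2953/644 1013/644; 1013/644 409/644]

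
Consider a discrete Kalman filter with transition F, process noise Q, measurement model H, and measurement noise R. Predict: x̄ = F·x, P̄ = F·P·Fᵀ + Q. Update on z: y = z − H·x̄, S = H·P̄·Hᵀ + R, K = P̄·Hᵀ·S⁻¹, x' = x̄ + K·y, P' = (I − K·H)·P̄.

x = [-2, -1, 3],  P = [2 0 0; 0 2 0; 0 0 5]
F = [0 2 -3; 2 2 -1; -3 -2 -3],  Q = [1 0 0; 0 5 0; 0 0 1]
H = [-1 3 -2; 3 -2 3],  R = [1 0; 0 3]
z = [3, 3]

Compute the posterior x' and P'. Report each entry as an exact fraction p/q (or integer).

x̄ = F·x = [-11, -9, -1]
P̄ = F·P·Fᵀ + Q = [54 23 37; 23 26 -5; 37 -5 72]
y = z − H·x̄ = [17, 21]
S = H·P̄·Hᵀ + R = [647 -895; -895 1691]
K = P̄·Hᵀ·S⁻¹ = [25849/73263 23516/73263; 37235/97684 19823/97684; -29821/293052 42619/293052]
x' = x̄ + K·y = [127376/73263, 85061/48842, 47495/146526]
P' = (I − K·H)·P̄ = [143161/73263 -14056/24421 -147757/73263; -14056/24421 79863/97684 129289/97684; -147757/73263 129289/97684 892225/293052]

x' = [127376/73263, 85061/48842, 47495/146526]
P' = [143161/73263 -14056/24421 -147757/73263; -14056/24421 79863/97684 129289/97684; -147757/73263 129289/97684 892225/293052]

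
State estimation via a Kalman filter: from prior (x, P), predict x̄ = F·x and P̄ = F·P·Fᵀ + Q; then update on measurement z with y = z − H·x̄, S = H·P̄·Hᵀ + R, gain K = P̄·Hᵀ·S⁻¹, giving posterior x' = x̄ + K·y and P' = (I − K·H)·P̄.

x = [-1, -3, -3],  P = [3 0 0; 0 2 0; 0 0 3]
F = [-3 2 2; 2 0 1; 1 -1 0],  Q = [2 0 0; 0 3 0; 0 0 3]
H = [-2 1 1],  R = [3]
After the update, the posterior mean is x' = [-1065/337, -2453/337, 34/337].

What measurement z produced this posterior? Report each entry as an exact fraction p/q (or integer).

x̄ = F·x = [-9, -5, 2]
P̄ = F·P·Fᵀ + Q = [49 -12 -13; -12 18 6; -13 6 8]
S = H·P̄·Hᵀ + R = [337]
K = P̄·Hᵀ·S⁻¹ = [-123/337; 48/337; 40/337]
x' − x̄ = [1968/337, -768/337, -640/337] = K·y
y = (KᵀK)⁻¹·Kᵀ·(x' − x̄) = [-16]
z = y + H·x̄ = [-16] + [15] = [-1]

z = [-1]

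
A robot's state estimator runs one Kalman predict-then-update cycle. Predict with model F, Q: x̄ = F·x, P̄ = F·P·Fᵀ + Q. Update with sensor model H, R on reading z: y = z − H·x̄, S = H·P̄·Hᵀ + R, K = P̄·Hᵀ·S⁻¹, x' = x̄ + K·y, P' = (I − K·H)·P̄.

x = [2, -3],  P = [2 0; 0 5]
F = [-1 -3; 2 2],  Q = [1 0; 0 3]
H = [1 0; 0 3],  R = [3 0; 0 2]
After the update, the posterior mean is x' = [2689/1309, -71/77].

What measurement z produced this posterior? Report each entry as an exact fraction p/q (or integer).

x̄ = F·x = [7, -2]
P̄ = F·P·Fᵀ + Q = [48 -34; -34 31]
S = H·P̄·Hᵀ + R = [51 -102; -102 281]
K = P̄·Hᵀ·S⁻¹ = [1028/1309 -6/77; -4/231 25/77]
x' − x̄ = [-6474/1309, 83/77] = K·y
y = (KᵀK)⁻¹·Kᵀ·(x' − x̄) = [-6, 3]
z = y + H·x̄ = [-6, 3] + [7, -6] = [1, -3]

z = [1, -3]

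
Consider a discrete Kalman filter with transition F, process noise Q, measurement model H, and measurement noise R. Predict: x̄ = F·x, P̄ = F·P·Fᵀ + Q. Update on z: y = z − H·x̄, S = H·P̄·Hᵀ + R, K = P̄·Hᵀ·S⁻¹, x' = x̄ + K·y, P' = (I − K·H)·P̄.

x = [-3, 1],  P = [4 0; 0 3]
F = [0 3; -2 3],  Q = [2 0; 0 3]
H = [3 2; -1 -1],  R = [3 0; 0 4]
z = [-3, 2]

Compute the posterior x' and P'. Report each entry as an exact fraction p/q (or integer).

x̄ = F·x = [3, 9]
P̄ = F·P·Fᵀ + Q = [29 27; 27 46]
y = z − H·x̄ = [-30, 14]
S = H·P̄·Hᵀ + R = [772 -314; -314 133]
K = P̄·Hᵀ·S⁻¹ = [1169/4080 521/2040; 29/1360 -339/680]
x' = x̄ + K·y = [-4121/2040, 939/680]
P' = (I − K·H)·P̄ = [11843/4080 -5337/1360; -5337/1360 8049/1360]

x' = [-4121/2040, 939/680]
P' = [11843/4080 -5337/1360; -5337/1360 8049/1360]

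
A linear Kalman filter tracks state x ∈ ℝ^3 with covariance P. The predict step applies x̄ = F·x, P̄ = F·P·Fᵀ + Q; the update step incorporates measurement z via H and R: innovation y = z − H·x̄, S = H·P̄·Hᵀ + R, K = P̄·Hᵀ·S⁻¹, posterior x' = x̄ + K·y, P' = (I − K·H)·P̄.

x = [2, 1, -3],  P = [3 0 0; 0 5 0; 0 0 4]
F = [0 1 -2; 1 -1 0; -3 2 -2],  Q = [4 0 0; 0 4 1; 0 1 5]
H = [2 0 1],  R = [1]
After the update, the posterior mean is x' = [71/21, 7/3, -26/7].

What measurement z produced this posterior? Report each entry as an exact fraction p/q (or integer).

z = [3]

x̄ = F·x = [7, 1, 2]
P̄ = F·P·Fᵀ + Q = [25 -5 26; -5 12 -18; 26 -18 68]
S = H·P̄·Hᵀ + R = [273]
K = P̄·Hᵀ·S⁻¹ = [76/273; -4/39; 40/91]
x' − x̄ = [-76/21, 4/3, -40/7] = K·y
y = (KᵀK)⁻¹·Kᵀ·(x' − x̄) = [-13]
z = y + H·x̄ = [-13] + [16] = [3]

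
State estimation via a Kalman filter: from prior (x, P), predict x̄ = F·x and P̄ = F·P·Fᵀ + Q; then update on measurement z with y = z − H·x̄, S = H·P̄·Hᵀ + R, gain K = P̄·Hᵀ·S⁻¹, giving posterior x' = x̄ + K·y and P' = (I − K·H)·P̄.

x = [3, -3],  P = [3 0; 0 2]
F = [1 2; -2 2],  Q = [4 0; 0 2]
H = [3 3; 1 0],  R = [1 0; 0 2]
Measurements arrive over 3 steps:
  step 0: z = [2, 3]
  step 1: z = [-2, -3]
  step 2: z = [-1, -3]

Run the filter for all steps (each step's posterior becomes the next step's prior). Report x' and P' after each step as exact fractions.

step 0: x' = [11421/3689, -9126/3689], P' = [5898/3689 -5864/3689; -5864/3689 6238/3689]
step 1: x' = [-1902414/1805357, 594360/1805357], P' = [2034257/1805357 -2010740/1805357; -2010740/1805357 2186998/1805357]
step 2: x' = [-163195953/74389997, 690294882/371949985], P' = [579616806/520729979 -572152136/520729979; -572152136/520729979 3111223826/2603649895]

step 0: x̄ = F·x = [-3, -12]
step 0: P̄ = F·P·Fᵀ + Q = [15 2; 2 22]
step 0: y = z − H·x̄ = [47, 6]
step 0: S = H·P̄·Hᵀ + R = [370 51; 51 17]
step 0: K = P̄·Hᵀ·S⁻¹ = [6/217 2949/3689; 66/217 -2932/3689]
step 0: x' = x̄ + K·y = [11421/3689, -9126/3689]
step 0: P' = (I − K·H)·P̄ = [5898/3689 -5864/3689; -5864/3689 6238/3689]
step 1: x̄ = F·x = [-6831/3689, -41094/3689]
step 1: P̄ = F·P·Fᵀ + Q = [22150/3689 24884/3689; 24884/3689 102834/3689]
step 1: y = z − H·x̄ = [136397/3689, -4236/3689]
step 1: S = H·P̄·Hᵀ + R = [1576457/3689 141102/3689; 141102/3689 29528/3689]
step 1: K = P̄·Hᵀ·S⁻¹ = [70551/1805357 2034257/3610714; 528774/1805357 -1005370/1805357]
step 1: x' = x̄ + K·y = [-1902414/1805357, 594360/1805357]
step 1: P' = (I − K·H)·P̄ = [2034257/1805357 -2010740/1805357; -2010740/1805357 2186998/1805357]
step 2: x̄ = F·x = [-713694/1805357, 4993548/1805357]
step 2: P̄ = F·P·Fᵀ + Q = [9960717/1805357 8700958/1805357; 8700958/1805357 36581654/1805357]
step 2: y = z − H·x̄ = [-14644919/1805357, -4702377/1805357]
step 2: S = H·P̄·Hᵀ + R = [577303940/1805357 55985025/1805357; 55985025/1805357 13571431/1805357]
step 2: K = P̄·Hᵀ·S⁻¹ = [22394010/520729979 289808403/520729979; 751389438/2603649895 -286076068/520729979]
step 2: x' = x̄ + K·y = [-163195953/74389997, 690294882/371949985]
step 2: P' = (I − K·H)·P̄ = [579616806/520729979 -572152136/520729979; -572152136/520729979 3111223826/2603649895]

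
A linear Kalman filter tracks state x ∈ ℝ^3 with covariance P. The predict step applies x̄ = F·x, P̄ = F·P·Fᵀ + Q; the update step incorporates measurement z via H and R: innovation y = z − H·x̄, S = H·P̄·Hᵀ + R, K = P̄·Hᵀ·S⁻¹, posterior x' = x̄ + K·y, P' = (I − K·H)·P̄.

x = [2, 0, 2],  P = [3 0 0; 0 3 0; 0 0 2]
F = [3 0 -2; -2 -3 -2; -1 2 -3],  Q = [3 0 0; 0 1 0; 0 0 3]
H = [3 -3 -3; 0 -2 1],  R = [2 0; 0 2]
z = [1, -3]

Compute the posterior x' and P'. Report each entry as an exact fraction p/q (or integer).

x' = [-842574/219979, -87614/219979, -834587/219979]
P' = [5065188/219979 1686380/219979 3361926/219979; 1686380/219979 615288/219979 1081836/219979; 3361926/219979 1081836/219979 2301246/219979]

x̄ = F·x = [2, -8, -8]
P̄ = F·P·Fᵀ + Q = [38 -10 3; -10 48 0; 3 0 36]
y = z − H·x̄ = [-53, -11]
S = H·P̄·Hᵀ + R = [1226 249; 249 230]
K = P̄·Hᵀ·S⁻¹ = [25323/219979 -5417/219979; -16116/219979 -74370/219979; -31734/219979 68787/219979]
x' = x̄ + K·y = [-842574/219979, -87614/219979, -834587/219979]
P' = (I − K·H)·P̄ = [5065188/219979 1686380/219979 3361926/219979; 1686380/219979 615288/219979 1081836/219979; 3361926/219979 1081836/219979 2301246/219979]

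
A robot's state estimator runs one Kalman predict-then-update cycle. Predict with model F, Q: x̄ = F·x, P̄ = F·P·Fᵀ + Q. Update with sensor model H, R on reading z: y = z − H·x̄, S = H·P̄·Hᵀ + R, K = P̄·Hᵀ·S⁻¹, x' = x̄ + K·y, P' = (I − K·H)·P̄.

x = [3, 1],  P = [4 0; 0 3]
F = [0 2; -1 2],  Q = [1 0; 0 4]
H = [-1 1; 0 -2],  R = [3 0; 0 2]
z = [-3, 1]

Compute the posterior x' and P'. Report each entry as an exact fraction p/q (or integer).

x' = [220/91, -47/91]
P' = [851/364 38/91; 38/91 44/91]

x̄ = F·x = [2, -1]
P̄ = F·P·Fᵀ + Q = [13 12; 12 20]
y = z − H·x̄ = [0, -1]
S = H·P̄·Hᵀ + R = [12 -16; -16 82]
K = P̄·Hᵀ·S⁻¹ = [-233/364 -38/91; 2/91 -44/91]
x' = x̄ + K·y = [220/91, -47/91]
P' = (I − K·H)·P̄ = [851/364 38/91; 38/91 44/91]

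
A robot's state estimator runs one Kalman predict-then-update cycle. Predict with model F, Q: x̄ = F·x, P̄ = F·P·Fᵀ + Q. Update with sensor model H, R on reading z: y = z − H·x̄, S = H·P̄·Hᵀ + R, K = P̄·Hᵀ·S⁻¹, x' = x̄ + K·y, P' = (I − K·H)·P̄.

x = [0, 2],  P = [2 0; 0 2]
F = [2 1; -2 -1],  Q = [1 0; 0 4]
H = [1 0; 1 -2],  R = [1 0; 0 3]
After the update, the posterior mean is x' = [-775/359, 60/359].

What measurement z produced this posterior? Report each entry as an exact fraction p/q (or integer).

z = [-3, -2]

x̄ = F·x = [2, -2]
P̄ = F·P·Fᵀ + Q = [11 -10; -10 14]
S = H·P̄·Hᵀ + R = [12 31; 31 110]
K = P̄·Hᵀ·S⁻¹ = [249/359 31/359; 78/359 -146/359]
x' − x̄ = [-1493/359, 778/359] = K·y
y = (KᵀK)⁻¹·Kᵀ·(x' − x̄) = [-5, -8]
z = y + H·x̄ = [-5, -8] + [2, 6] = [-3, -2]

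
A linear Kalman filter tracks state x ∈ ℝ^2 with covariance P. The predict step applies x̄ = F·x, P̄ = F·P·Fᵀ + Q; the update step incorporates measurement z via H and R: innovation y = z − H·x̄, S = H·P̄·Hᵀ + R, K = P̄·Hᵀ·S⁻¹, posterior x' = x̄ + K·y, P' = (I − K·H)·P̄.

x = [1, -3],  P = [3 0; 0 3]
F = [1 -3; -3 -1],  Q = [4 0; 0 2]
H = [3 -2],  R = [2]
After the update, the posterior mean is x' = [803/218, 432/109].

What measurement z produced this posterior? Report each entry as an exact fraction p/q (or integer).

z = [3]

x̄ = F·x = [10, 0]
P̄ = F·P·Fᵀ + Q = [34 0; 0 32]
S = H·P̄·Hᵀ + R = [436]
K = P̄·Hᵀ·S⁻¹ = [51/218; -16/109]
x' − x̄ = [-1377/218, 432/109] = K·y
y = (KᵀK)⁻¹·Kᵀ·(x' − x̄) = [-27]
z = y + H·x̄ = [-27] + [30] = [3]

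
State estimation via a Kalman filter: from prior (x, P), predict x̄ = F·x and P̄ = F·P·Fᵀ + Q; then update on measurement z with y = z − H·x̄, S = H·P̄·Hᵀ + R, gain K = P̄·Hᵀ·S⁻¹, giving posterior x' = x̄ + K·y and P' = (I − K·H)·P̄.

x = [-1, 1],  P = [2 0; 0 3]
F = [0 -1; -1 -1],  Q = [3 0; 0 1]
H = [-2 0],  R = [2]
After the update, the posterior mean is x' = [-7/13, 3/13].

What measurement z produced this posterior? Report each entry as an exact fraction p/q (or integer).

z = [1]

x̄ = F·x = [-1, 0]
P̄ = F·P·Fᵀ + Q = [6 3; 3 6]
S = H·P̄·Hᵀ + R = [26]
K = P̄·Hᵀ·S⁻¹ = [-6/13; -3/13]
x' − x̄ = [6/13, 3/13] = K·y
y = (KᵀK)⁻¹·Kᵀ·(x' − x̄) = [-1]
z = y + H·x̄ = [-1] + [2] = [1]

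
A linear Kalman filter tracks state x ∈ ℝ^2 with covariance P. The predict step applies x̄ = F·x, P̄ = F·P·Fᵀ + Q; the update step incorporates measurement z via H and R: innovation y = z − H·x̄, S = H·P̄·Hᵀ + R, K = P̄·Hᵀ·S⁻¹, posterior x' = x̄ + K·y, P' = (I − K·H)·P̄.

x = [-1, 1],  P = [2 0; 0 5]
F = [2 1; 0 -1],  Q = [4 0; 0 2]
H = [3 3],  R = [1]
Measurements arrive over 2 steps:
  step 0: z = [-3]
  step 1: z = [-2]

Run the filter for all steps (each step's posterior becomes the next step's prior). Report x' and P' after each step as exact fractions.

step 0: x̄ = F·x = [-1, -1]
step 0: P̄ = F·P·Fᵀ + Q = [17 -5; -5 7]
step 0: y = z − H·x̄ = [3]
step 0: S = H·P̄·Hᵀ + R = [127]
step 0: K = P̄·Hᵀ·S⁻¹ = [36/127; 6/127]
step 0: x' = x̄ + K·y = [-19/127, -109/127]
step 0: P' = (I − K·H)·P̄ = [863/127 -851/127; -851/127 853/127]
step 1: x̄ = F·x = [-147/127, 109/127]
step 1: P̄ = F·P·Fᵀ + Q = [1409/127 849/127; 849/127 1107/127]
step 1: y = z − H·x̄ = [-140/127]
step 1: S = H·P̄·Hᵀ + R = [38053/127]
step 1: K = P̄·Hᵀ·S⁻¹ = [6774/38053; 5868/38053]
step 1: x' = x̄ + K·y = [-51513/38053, 26191/38053]
step 1: P' = (I − K·H)·P̄ = [60863/38053 -58605/38053; -58605/38053 60561/38053]

step 0: x' = [-19/127, -109/127], P' = [863/127 -851/127; -851/127 853/127]
step 1: x' = [-51513/38053, 26191/38053], P' = [60863/38053 -58605/38053; -58605/38053 60561/38053]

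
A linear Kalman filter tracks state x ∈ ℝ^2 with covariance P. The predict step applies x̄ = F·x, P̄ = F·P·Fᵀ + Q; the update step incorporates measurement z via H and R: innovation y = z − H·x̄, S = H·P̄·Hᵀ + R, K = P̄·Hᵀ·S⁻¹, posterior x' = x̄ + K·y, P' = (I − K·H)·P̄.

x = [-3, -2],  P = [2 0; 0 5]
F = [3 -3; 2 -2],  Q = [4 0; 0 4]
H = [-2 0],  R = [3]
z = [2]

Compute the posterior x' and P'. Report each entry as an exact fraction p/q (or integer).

x̄ = F·x = [-3, -2]
P̄ = F·P·Fᵀ + Q = [67 42; 42 32]
y = z − H·x̄ = [-4]
S = H·P̄·Hᵀ + R = [271]
K = P̄·Hᵀ·S⁻¹ = [-134/271; -84/271]
x' = x̄ + K·y = [-277/271, -206/271]
P' = (I − K·H)·P̄ = [201/271 126/271; 126/271 1616/271]

x' = [-277/271, -206/271]
P' = [201/271 126/271; 126/271 1616/271]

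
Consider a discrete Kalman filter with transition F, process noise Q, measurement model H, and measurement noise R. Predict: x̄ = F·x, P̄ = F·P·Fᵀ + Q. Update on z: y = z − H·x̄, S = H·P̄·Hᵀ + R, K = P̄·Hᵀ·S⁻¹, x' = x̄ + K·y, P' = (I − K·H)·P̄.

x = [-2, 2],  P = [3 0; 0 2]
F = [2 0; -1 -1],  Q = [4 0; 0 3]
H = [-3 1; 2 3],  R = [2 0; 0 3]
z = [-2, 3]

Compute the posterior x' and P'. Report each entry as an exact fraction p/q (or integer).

x̄ = F·x = [-4, 0]
P̄ = F·P·Fᵀ + Q = [16 -6; -6 8]
y = z − H·x̄ = [-14, 11]
S = H·P̄·Hᵀ + R = [190 -30; -30 67]
K = P̄·Hᵀ·S⁻¹ = [-123/455 8/91; 1051/5915 306/1183]
x' = x̄ + K·y = [342/455, 2116/5915]
P' = (I − K·H)·P̄ = [6/35 -12/455; -12/455 1634/5915]

x' = [342/455, 2116/5915]
P' = [6/35 -12/455; -12/455 1634/5915]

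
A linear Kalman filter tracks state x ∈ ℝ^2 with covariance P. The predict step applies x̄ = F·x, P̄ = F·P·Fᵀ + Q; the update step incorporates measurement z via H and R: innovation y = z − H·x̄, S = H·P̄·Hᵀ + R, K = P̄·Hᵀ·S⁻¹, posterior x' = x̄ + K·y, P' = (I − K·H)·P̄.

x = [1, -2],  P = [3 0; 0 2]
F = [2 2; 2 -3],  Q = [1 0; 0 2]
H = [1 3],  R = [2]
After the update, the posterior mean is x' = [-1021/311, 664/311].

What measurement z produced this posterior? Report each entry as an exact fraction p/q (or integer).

z = [3]

x̄ = F·x = [-2, 8]
P̄ = F·P·Fᵀ + Q = [21 0; 0 32]
S = H·P̄·Hᵀ + R = [311]
K = P̄·Hᵀ·S⁻¹ = [21/311; 96/311]
x' − x̄ = [-399/311, -1824/311] = K·y
y = (KᵀK)⁻¹·Kᵀ·(x' − x̄) = [-19]
z = y + H·x̄ = [-19] + [22] = [3]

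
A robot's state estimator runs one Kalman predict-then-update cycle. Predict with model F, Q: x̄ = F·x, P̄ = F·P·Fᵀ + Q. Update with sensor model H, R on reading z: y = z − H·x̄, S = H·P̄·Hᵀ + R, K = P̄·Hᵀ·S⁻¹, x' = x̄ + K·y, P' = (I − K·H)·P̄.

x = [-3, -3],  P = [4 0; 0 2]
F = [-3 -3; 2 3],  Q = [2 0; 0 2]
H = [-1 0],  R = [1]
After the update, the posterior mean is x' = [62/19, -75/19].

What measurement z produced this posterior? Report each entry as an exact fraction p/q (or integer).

z = [-3]

x̄ = F·x = [18, -15]
P̄ = F·P·Fᵀ + Q = [56 -42; -42 36]
S = H·P̄·Hᵀ + R = [57]
K = P̄·Hᵀ·S⁻¹ = [-56/57; 14/19]
x' − x̄ = [-280/19, 210/19] = K·y
y = (KᵀK)⁻¹·Kᵀ·(x' − x̄) = [15]
z = y + H·x̄ = [15] + [-18] = [-3]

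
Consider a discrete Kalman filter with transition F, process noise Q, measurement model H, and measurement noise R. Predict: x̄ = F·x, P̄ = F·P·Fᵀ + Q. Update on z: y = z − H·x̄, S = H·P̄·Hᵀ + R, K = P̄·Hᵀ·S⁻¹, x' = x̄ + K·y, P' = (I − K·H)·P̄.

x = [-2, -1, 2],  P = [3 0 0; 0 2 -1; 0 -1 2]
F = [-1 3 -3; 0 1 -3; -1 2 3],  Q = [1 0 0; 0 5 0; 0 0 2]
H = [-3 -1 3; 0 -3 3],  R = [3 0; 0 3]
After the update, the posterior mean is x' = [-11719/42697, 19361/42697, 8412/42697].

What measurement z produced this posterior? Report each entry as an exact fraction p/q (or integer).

x̄ = F·x = [-7, -7, 6]
P̄ = F·P·Fᵀ + Q = [58 36 -6; 36 31 -11; -6 -11 19]
S = H·P̄·Hᵀ + R = [1117 774; 774 651]
K = P̄·Hᵀ·S⁻¹ = [-16968/42697 11910/42697; -4816/42697 -2538/42697; -4558/42697 11322/42697]
x' − x̄ = [287160/42697, 318240/42697, -247770/42697] = K·y
y = (KᵀK)⁻¹·Kᵀ·(x' − x̄) = [-45, -40]
z = y + H·x̄ = [-45, -40] + [46, 39] = [1, -1]

z = [1, -1]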